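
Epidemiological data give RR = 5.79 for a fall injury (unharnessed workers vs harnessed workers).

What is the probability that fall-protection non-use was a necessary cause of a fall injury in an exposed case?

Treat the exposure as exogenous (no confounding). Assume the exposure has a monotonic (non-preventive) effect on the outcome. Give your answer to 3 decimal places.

Under exogeneity and monotonicity, PN = (RR − 1) / RR = 1 − 1/RR.
PN = (5.79 − 1) / 5.79 = 4.79 / 5.79 ≈ 0.8273

PN ≈ 0.827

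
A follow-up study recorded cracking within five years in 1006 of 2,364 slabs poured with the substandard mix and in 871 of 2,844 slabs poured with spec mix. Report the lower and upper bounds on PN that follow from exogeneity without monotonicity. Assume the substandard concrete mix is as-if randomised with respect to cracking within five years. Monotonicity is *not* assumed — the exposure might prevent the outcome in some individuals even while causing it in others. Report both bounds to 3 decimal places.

p₁ = P(outcome | exposed) = 1006/2364 = 0.42555
p₀ = P(outcome | unexposed) = 871/2844 = 0.30626
Under exogeneity alone the bounds on PN are max{0,(p₁−p₀)/p₁} ≤ PN ≤ min{1,(1−p₀)/p₁}.
  lower = (p₁ − p₀)/p₁ = 0.11929 / 0.42555 ≈ 0.2803
  upper = min{1, (1 − p₀)/p₁} = 0.69374 / 0.42555 ≈ 1.6302 → capped at 1

0.280 ≤ PN ≤ 1.000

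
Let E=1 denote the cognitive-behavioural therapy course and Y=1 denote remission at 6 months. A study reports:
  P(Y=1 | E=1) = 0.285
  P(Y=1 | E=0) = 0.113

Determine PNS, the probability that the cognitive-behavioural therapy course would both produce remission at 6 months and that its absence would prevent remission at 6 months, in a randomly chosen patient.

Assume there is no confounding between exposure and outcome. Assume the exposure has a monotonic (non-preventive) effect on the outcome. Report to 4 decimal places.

Let p₁ = 0.285, p₀ = 0.113.
Under exogeneity and monotonicity, PNS = p₁ − p₀.
PNS = 0.285 − 0.113 = 0.172

PNS ≈ 0.1720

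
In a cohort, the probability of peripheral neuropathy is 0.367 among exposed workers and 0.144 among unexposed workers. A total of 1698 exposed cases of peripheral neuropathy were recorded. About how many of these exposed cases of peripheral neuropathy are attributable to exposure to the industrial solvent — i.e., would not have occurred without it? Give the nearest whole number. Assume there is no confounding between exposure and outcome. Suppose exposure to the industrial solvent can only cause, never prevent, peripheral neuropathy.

Let p₁ = 0.367, p₀ = 0.144.
PN = (p₁ − p₀)/p₁ = (0.367 − 0.144) / 0.367 ≈ 0.60763.
Attributable cases ≈ PN × (exposed cases) = 0.60763 × 1698 ≈ 1031.75.

about 1032 cases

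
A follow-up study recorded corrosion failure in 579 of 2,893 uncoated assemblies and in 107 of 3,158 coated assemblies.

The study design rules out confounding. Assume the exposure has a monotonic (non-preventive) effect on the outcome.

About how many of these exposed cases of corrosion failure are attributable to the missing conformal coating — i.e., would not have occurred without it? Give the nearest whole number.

p₁ = P(outcome | exposed) = 579/2893 = 0.20014
p₀ = P(outcome | unexposed) = 107/3158 = 0.033882
PN = (p₁ − p₀)/p₁ = (0.20014 − 0.033882) / 0.20014 ≈ 0.83071.
Attributable cases ≈ PN × (exposed cases) = 0.83071 × 579 ≈ 480.98.

about 481 cases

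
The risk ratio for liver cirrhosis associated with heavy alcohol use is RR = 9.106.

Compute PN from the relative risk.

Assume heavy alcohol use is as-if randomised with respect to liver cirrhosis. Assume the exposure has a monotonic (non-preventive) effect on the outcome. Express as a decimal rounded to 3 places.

PN ≈ 0.890

Under exogeneity and monotonicity, PN = (RR − 1) / RR = 1 − 1/RR.
PN = (9.106 − 1) / 9.106 = 8.106 / 9.106 ≈ 0.8902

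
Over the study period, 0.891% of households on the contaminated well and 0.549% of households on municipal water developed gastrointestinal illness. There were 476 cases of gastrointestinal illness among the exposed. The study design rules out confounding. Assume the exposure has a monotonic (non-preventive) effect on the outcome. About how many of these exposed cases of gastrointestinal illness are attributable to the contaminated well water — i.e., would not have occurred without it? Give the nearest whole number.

p₁ = 0.00891, p₀ = 0.00549.
PN = (p₁ − p₀)/p₁ = (0.00891 − 0.00549) / 0.00891 ≈ 0.38384.
Attributable cases ≈ PN × (exposed cases) = 0.38384 × 476 ≈ 182.71.

about 183 cases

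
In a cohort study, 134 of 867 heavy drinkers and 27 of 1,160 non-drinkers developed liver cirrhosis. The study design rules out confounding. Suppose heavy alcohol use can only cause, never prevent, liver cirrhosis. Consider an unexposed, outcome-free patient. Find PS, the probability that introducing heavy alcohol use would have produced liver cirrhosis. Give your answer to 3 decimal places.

PS ≈ 0.134

p₁ = P(outcome | exposed) = 134/867 = 0.15456
p₀ = P(outcome | unexposed) = 27/1160 = 0.023276
Under exogeneity and monotonicity, PS = (p₁ − p₀) / (1 − p₀).
PS = (0.15456 − 0.023276) / (1 − 0.023276) = 0.13128 / 0.97672 ≈ 0.1344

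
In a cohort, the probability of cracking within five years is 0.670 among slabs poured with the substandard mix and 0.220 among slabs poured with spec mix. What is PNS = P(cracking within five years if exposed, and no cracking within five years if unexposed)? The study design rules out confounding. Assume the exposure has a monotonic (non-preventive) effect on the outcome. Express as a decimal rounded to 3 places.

PNS ≈ 0.450

Let p₁ = 0.67, p₀ = 0.22.
Under exogeneity and monotonicity, PNS = p₁ − p₀.
PNS = 0.67 − 0.22 = 0.45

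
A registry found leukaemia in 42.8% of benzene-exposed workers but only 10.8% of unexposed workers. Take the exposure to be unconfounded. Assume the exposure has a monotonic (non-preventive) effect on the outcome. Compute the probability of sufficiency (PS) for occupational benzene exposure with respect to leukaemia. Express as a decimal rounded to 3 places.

p₁ = 0.428, p₀ = 0.108.
Under exogeneity and monotonicity, PS = (p₁ − p₀) / (1 − p₀).
PS = (0.428 − 0.108) / (1 − 0.108) = 0.32 / 0.892 ≈ 0.3587

PS ≈ 0.359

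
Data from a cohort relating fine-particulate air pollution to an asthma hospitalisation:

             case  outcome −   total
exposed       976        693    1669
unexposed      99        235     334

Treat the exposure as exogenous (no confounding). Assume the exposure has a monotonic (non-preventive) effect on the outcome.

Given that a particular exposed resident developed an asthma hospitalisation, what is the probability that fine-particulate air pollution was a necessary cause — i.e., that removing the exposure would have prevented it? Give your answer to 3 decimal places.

PN ≈ 0.493

p₁ = P(outcome | exposed) = 976/1669 = 0.58478
p₀ = P(outcome | unexposed) = 99/334 = 0.29641
Under exogeneity and monotonicity, PN = (p₁ − p₀)/p₁.
PN = (0.58478 − 0.29641) / 0.58478 ≈ 0.4931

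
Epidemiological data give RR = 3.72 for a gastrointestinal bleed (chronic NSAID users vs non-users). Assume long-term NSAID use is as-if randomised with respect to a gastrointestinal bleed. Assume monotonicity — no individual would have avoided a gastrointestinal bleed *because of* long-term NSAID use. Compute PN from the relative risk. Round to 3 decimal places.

PN ≈ 0.731

Under exogeneity and monotonicity, PN = (RR − 1) / RR = 1 − 1/RR.
PN = (3.72 − 1) / 3.72 = 2.72 / 3.72 ≈ 0.7312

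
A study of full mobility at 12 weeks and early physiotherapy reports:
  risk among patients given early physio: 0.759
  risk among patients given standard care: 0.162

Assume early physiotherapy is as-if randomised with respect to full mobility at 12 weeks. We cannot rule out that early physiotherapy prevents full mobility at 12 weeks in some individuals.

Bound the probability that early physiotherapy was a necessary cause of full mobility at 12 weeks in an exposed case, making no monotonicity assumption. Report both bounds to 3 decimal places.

0.787 ≤ PN ≤ 1.000

Let p₁ = 0.759, p₀ = 0.162.
Under exogeneity alone the bounds on PN are max{0,(p₁−p₀)/p₁} ≤ PN ≤ min{1,(1−p₀)/p₁}.
  lower = (p₁ − p₀)/p₁ = 0.597 / 0.759 ≈ 0.7866
  upper = min{1, (1 − p₀)/p₁} = 0.838 / 0.759 ≈ 1.1041 → capped at 1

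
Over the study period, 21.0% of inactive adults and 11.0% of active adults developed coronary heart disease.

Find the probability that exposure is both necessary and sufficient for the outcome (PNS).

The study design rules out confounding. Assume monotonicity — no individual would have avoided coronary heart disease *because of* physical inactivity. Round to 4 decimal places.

PNS ≈ 0.1000

p₁ = 0.21, p₀ = 0.11.
Under exogeneity and monotonicity, PNS = p₁ − p₀.
PNS = 0.21 − 0.11 = 0.1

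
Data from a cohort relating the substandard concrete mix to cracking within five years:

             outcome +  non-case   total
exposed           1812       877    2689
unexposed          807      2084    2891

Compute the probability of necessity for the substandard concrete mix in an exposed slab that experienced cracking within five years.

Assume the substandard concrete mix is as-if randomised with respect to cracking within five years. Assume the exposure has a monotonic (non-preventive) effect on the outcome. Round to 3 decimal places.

PN ≈ 0.586

p₁ = P(outcome | exposed) = 1812/2689 = 0.67386
p₀ = P(outcome | unexposed) = 807/2891 = 0.27914
Under exogeneity and monotonicity, PN = (p₁ − p₀)/p₁.
PN = (0.67386 − 0.27914) / 0.67386 ≈ 0.5858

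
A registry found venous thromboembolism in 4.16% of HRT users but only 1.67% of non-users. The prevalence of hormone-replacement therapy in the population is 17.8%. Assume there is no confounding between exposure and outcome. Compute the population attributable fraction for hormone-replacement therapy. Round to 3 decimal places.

p₁ = 0.0416, p₀ = 0.0167.
Overall risk P(Y=1) = π·p₁ + (1−π)·p₀ = 0.178×0.0416 + 0.822×0.0167 = 0.021132.
Under exogeneity, PAF = [P(Y=1) − p₀] / P(Y=1).
PAF = (0.021132 − 0.0167) / 0.021132 ≈ 0.2097

PAF ≈ 0.210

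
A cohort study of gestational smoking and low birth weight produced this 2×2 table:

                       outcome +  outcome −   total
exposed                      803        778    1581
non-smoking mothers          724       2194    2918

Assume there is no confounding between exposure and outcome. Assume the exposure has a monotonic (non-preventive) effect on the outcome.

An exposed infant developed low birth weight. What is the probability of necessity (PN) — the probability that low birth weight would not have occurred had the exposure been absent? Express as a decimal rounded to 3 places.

PN ≈ 0.511

p₁ = P(outcome | exposed) = 803/1581 = 0.50791
p₀ = P(outcome | unexposed) = 724/2918 = 0.24812
Under exogeneity and monotonicity, PN = (p₁ − p₀) / p₁.
PN = (0.50791 − 0.24812) / 0.50791 = 0.25979 / 0.50791 ≈ 0.5115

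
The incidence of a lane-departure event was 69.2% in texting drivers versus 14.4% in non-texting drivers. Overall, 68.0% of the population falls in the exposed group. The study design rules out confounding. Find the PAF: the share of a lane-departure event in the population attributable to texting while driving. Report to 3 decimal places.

PAF ≈ 0.721

p₁ = 0.692, p₀ = 0.144.
Overall risk P(Y=1) = π·p₁ + (1−π)·p₀ = 0.68×0.692 + 0.32×0.144 = 0.51664.
Under exogeneity, PAF = [P(Y=1) − p₀] / P(Y=1).
PAF = (0.51664 − 0.144) / 0.51664 ≈ 0.7213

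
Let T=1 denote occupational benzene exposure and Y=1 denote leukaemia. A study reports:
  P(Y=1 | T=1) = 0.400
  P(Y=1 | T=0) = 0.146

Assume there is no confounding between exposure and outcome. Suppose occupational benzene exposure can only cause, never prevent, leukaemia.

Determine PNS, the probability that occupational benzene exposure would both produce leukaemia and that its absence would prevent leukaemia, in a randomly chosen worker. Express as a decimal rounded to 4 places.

Let p₁ = 0.4, p₀ = 0.146.
Under exogeneity and monotonicity, PNS = p₁ − p₀.
PNS = 0.4 − 0.146 = 0.254

PNS ≈ 0.2540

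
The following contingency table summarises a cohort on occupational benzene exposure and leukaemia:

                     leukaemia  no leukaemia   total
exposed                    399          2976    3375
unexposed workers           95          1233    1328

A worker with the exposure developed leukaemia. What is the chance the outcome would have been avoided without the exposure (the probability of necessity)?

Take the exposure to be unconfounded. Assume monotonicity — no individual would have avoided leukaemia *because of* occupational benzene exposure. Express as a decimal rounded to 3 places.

p₁ = P(outcome | exposed) = 399/3375 = 0.11822
p₀ = P(outcome | unexposed) = 95/1328 = 0.071536
Under exogeneity and monotonicity, PN = (p₁ − p₀) / p₁.
PN = (0.11822 − 0.071536) / 0.11822 = 0.046686 / 0.11822 ≈ 0.3949

PN ≈ 0.395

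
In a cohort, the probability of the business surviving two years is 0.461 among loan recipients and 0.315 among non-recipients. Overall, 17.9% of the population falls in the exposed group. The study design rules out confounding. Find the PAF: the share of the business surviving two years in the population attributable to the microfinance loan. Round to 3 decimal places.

PAF ≈ 0.077

Let p₁ = 0.461, p₀ = 0.315.
Overall risk P(Y=1) = π·p₁ + (1−π)·p₀ = 0.179×0.461 + 0.821×0.315 = 0.34113.
Under exogeneity, PAF = [P(Y=1) − p₀] / P(Y=1).
PAF = (0.34113 − 0.315) / 0.34113 ≈ 0.0766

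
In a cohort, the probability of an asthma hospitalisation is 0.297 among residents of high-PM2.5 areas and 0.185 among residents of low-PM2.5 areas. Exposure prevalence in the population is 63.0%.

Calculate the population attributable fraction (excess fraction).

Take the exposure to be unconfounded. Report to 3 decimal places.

Let p₁ = 0.297, p₀ = 0.185.
Overall risk P(Y=1) = π·p₁ + (1−π)·p₀ = 0.63×0.297 + 0.37×0.185 = 0.25556.
Under exogeneity, PAF = [P(Y=1) − p₀] / P(Y=1).
PAF = (0.25556 − 0.185) / 0.25556 ≈ 0.2761

PAF ≈ 0.276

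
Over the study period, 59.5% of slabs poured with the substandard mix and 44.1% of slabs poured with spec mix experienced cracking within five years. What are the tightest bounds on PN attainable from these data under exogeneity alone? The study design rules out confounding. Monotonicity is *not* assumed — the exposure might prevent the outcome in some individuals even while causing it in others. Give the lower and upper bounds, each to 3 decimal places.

0.259 ≤ PN ≤ 0.939

p₁ = 0.595, p₀ = 0.441.
Under exogeneity alone the bounds on PN are max{0,(p₁−p₀)/p₁} ≤ PN ≤ min{1,(1−p₀)/p₁}.
  lower = (p₁ − p₀)/p₁ = 0.154 / 0.595 ≈ 0.2588
  upper = min{1, (1 − p₀)/p₁} = 0.559 / 0.595 ≈ 0.9395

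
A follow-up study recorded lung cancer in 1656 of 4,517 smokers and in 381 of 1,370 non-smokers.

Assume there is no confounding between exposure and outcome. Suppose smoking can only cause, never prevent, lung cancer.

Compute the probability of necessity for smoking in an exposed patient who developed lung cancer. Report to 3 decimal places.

PN ≈ 0.241

p₁ = P(outcome | exposed) = 1656/4517 = 0.36662
p₀ = P(outcome | unexposed) = 381/1370 = 0.2781
Under exogeneity and monotonicity, PN = (p₁ − p₀) / p₁.
PN = (0.36662 − 0.2781) / 0.36662 = 0.088513 / 0.36662 ≈ 0.2414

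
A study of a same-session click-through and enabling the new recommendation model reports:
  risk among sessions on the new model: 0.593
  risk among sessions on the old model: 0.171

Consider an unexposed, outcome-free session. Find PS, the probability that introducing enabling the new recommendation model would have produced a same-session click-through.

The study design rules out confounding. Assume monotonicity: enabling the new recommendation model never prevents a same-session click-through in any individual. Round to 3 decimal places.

Let p₁ = 0.593, p₀ = 0.171.
Under exogeneity and monotonicity, PS = (p₁ − p₀) / (1 − p₀).
PS = (0.593 − 0.171) / (1 − 0.171) = 0.422 / 0.829 ≈ 0.5090

PS ≈ 0.509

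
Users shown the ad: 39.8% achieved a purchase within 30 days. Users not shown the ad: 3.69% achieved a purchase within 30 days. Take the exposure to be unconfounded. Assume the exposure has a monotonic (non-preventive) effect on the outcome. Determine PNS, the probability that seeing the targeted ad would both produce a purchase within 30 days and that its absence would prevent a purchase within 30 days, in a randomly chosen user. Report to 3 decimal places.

p₁ = 0.398, p₀ = 0.0369.
Under exogeneity and monotonicity, PNS = p₁ − p₀.
PNS = 0.398 − 0.0369 = 0.3611

PNS ≈ 0.361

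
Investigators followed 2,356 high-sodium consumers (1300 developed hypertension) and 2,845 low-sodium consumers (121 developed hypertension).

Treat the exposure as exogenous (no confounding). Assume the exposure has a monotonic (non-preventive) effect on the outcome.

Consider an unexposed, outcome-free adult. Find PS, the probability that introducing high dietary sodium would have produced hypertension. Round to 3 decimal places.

p₁ = P(outcome | exposed) = 1300/2356 = 0.55178
p₀ = P(outcome | unexposed) = 121/2845 = 0.042531
Under exogeneity and monotonicity, PS = (p₁ − p₀) / (1 − p₀).
PS = (0.55178 − 0.042531) / (1 − 0.042531) = 0.50925 / 0.95747 ≈ 0.5319

PS ≈ 0.532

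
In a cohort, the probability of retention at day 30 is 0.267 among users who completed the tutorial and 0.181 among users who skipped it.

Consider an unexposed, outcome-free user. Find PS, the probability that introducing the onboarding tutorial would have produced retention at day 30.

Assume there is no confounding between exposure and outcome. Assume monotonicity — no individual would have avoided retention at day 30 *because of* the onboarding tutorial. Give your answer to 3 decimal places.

Let p₁ = 0.267, p₀ = 0.181.
Under exogeneity and monotonicity, PS = (p₁ − p₀) / (1 − p₀).
PS = (0.267 − 0.181) / (1 − 0.181) = 0.086 / 0.819 ≈ 0.1050

PS ≈ 0.105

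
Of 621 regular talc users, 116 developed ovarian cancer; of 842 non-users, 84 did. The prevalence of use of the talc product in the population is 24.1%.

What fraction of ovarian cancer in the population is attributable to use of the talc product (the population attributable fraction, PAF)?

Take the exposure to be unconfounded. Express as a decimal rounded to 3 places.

p₁ = P(outcome | exposed) = 116/621 = 0.1868
p₀ = P(outcome | unexposed) = 84/842 = 0.099762
Overall risk P(Y=1) = π·p₁ + (1−π)·p₀ = 0.241×0.1868 + 0.759×0.099762 = 0.12074.
Under exogeneity, PAF = [P(Y=1) − p₀] / P(Y=1).
PAF = (0.12074 − 0.099762) / 0.12074 ≈ 0.1737

PAF ≈ 0.174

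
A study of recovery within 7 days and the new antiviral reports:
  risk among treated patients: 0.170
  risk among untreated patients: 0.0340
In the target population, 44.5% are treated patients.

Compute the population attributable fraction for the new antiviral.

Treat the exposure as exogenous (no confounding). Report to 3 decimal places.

Let p₁ = 0.17, p₀ = 0.034.
Overall risk P(Y=1) = π·p₁ + (1−π)·p₀ = 0.445×0.17 + 0.555×0.034 = 0.09452.
Under exogeneity, PAF = [P(Y=1) − p₀] / P(Y=1).
PAF = (0.09452 − 0.034) / 0.09452 ≈ 0.6403

PAF ≈ 0.640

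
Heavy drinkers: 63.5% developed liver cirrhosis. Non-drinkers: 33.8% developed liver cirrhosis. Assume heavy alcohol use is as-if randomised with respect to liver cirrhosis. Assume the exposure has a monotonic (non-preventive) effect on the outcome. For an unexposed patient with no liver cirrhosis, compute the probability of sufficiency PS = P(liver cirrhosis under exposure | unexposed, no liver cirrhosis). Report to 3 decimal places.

PS ≈ 0.449

p₁ = 0.635, p₀ = 0.338.
Under exogeneity and monotonicity, PS = (p₁ − p₀) / (1 − p₀).
PS = (0.635 − 0.338) / (1 − 0.338) = 0.297 / 0.662 ≈ 0.4486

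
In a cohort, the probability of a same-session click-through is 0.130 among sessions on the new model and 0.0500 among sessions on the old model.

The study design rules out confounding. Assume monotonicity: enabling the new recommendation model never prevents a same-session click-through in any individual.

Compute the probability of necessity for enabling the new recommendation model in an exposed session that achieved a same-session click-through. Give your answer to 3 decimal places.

PN ≈ 0.615

Let p₁ = 0.13, p₀ = 0.05.
Under exogeneity and monotonicity, PN = (p₁ − p₀) / p₁.
PN = (0.13 − 0.05) / 0.13 = 0.08 / 0.13 ≈ 0.6154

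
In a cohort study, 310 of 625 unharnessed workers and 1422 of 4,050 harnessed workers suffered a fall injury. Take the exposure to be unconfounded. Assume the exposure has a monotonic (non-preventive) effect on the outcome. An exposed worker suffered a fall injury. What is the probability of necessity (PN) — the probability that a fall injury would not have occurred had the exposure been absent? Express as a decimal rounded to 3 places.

PN ≈ 0.292

p₁ = P(outcome | exposed) = 310/625 = 0.496
p₀ = P(outcome | unexposed) = 1422/4050 = 0.35111
Under exogeneity and monotonicity, PN = (p₁ − p₀) / p₁.
PN = (0.496 − 0.35111) / 0.496 = 0.14489 / 0.496 ≈ 0.2921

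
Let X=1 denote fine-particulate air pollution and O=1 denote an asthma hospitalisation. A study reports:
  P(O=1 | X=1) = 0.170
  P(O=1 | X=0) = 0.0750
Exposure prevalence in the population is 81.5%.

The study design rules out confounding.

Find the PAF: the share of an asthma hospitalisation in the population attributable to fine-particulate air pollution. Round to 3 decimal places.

Let p₁ = 0.17, p₀ = 0.075.
Overall risk P(Y=1) = π·p₁ + (1−π)·p₀ = 0.815×0.17 + 0.185×0.075 = 0.15243.
Under exogeneity, PAF = [P(Y=1) − p₀] / P(Y=1).
PAF = (0.15243 − 0.075) / 0.15243 ≈ 0.5080

PAF ≈ 0.508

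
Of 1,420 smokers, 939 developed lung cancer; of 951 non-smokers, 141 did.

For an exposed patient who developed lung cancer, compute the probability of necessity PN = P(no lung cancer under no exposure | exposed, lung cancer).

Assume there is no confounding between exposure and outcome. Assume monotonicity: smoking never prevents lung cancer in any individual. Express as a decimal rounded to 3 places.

p₁ = P(outcome | exposed) = 939/1420 = 0.66127
p₀ = P(outcome | unexposed) = 141/951 = 0.14826
Under exogeneity and monotonicity, PN = (p₁ − p₀) / p₁.
PN = (0.66127 − 0.14826) / 0.66127 = 0.513 / 0.66127 ≈ 0.7758

PN ≈ 0.776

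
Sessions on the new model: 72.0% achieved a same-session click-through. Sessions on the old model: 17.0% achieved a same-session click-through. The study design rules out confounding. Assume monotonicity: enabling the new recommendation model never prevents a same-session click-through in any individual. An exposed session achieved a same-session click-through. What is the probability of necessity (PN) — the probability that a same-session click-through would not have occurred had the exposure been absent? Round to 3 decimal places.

p₁ = 0.72, p₀ = 0.17.
Under exogeneity and monotonicity, PN = (p₁ − p₀) / p₁.
PN = (0.72 − 0.17) / 0.72 = 0.55 / 0.72 ≈ 0.7639

PN ≈ 0.764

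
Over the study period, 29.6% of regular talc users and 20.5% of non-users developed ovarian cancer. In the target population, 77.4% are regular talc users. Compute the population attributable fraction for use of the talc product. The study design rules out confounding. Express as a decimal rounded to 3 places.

p₁ = 0.296, p₀ = 0.205.
Overall risk P(Y=1) = π·p₁ + (1−π)·p₀ = 0.774×0.296 + 0.226×0.205 = 0.27543.
Under exogeneity, PAF = [P(Y=1) − p₀] / P(Y=1).
PAF = (0.27543 − 0.205) / 0.27543 ≈ 0.2557

PAF ≈ 0.256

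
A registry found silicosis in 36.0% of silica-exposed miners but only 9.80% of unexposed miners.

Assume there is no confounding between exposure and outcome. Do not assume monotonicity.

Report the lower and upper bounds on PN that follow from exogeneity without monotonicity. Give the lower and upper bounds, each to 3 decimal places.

p₁ = 0.36, p₀ = 0.098.
Under exogeneity alone the bounds on PN are max{0,(p₁−p₀)/p₁} ≤ PN ≤ min{1,(1−p₀)/p₁}.
  lower = (p₁ − p₀)/p₁ = 0.262 / 0.36 ≈ 0.7278
  upper = min{1, (1 − p₀)/p₁} = 0.902 / 0.36 ≈ 2.5056 → capped at 1

0.728 ≤ PN ≤ 1.000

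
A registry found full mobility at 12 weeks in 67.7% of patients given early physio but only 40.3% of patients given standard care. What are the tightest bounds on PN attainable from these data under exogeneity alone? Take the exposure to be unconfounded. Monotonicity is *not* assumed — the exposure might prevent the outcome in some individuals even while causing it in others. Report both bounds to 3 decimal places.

p₁ = 0.677, p₀ = 0.403.
Under exogeneity alone the bounds on PN are max{0,(p₁−p₀)/p₁} ≤ PN ≤ min{1,(1−p₀)/p₁}.
  lower = (p₁ − p₀)/p₁ = 0.274 / 0.677 ≈ 0.4047
  upper = min{1, (1 − p₀)/p₁} = 0.597 / 0.677 ≈ 0.8818

0.405 ≤ PN ≤ 0.882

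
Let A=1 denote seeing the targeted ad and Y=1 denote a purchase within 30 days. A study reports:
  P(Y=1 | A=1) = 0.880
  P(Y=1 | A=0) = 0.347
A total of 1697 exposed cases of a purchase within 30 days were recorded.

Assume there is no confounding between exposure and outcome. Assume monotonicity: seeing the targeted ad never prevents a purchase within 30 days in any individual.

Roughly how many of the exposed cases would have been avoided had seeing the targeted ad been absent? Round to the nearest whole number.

Let p₁ = 0.88, p₀ = 0.347.
PN = (p₁ − p₀)/p₁ = (0.88 − 0.347) / 0.88 ≈ 0.60568.
Attributable cases ≈ PN × (exposed cases) = 0.60568 × 1697 ≈ 1027.84.

about 1028 cases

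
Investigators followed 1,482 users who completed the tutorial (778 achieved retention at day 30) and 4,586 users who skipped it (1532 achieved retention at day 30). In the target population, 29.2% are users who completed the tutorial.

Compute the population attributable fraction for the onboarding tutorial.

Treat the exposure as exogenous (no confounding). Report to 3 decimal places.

PAF ≈ 0.143

p₁ = P(outcome | exposed) = 778/1482 = 0.52497
p₀ = P(outcome | unexposed) = 1532/4586 = 0.33406
Overall risk P(Y=1) = π·p₁ + (1−π)·p₀ = 0.292×0.52497 + 0.708×0.33406 = 0.3898.
Under exogeneity, PAF = [P(Y=1) − p₀] / P(Y=1).
PAF = (0.3898 − 0.33406) / 0.3898 ≈ 0.1430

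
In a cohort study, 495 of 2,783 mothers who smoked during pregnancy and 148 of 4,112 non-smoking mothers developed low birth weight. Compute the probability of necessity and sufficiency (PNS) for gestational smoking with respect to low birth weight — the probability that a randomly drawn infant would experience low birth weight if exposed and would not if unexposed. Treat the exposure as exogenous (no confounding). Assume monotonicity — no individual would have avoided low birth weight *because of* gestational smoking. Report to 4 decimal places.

p₁ = P(outcome | exposed) = 495/2783 = 0.17787
p₀ = P(outcome | unexposed) = 148/4112 = 0.035992
Under exogeneity and monotonicity, PNS = p₁ − p₀.
PNS = 0.17787 − 0.035992 = 0.14187

PNS ≈ 0.1419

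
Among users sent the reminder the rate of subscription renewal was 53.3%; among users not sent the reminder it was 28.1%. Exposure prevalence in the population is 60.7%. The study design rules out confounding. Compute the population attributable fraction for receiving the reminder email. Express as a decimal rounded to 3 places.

PAF ≈ 0.352

p₁ = 0.533, p₀ = 0.281.
Overall risk P(Y=1) = π·p₁ + (1−π)·p₀ = 0.607×0.533 + 0.393×0.281 = 0.43396.
Under exogeneity, PAF = [P(Y=1) − p₀] / P(Y=1).
PAF = (0.43396 − 0.281) / 0.43396 ≈ 0.3525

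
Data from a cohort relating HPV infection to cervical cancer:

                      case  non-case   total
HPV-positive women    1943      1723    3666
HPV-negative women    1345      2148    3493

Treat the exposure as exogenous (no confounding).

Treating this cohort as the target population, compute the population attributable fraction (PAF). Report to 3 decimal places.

p₁ = P(outcome | exposed) = 1943/3666 = 0.53001
p₀ = P(outcome | unexposed) = 1345/3493 = 0.38506
Exposure prevalence π = 3666/7159 = 0.51208; overall risk P(Y=1) = 0.45928.
Under exogeneity, PAF = [P(Y=1) − p₀]/P(Y=1).
PAF = (0.45928 − 0.38506) / 0.45928 ≈ 0.1616

PAF ≈ 0.162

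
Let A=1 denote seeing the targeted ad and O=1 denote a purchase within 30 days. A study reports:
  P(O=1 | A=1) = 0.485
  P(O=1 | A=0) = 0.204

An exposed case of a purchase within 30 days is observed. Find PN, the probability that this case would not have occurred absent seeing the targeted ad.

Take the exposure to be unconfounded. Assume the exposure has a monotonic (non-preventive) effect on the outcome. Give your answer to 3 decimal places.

PN ≈ 0.579

Let p₁ = 0.485, p₀ = 0.204.
Under exogeneity and monotonicity, PN = (p₁ − p₀) / p₁.
PN = (0.485 − 0.204) / 0.485 = 0.281 / 0.485 ≈ 0.5794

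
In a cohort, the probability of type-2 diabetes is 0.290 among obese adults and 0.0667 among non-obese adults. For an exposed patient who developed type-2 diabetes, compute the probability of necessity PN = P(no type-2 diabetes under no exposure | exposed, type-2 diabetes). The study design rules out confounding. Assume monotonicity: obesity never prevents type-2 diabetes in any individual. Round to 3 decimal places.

PN ≈ 0.770

Let p₁ = 0.29, p₀ = 0.0667.
Under exogeneity and monotonicity, PN = (p₁ − p₀) / p₁.
PN = (0.29 − 0.0667) / 0.29 = 0.2233 / 0.29 ≈ 0.7700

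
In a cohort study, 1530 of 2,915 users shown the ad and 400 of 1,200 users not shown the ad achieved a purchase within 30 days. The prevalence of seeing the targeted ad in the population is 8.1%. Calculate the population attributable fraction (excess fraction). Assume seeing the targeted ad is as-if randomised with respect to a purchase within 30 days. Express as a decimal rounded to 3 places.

p₁ = P(outcome | exposed) = 1530/2915 = 0.52487
p₀ = P(outcome | unexposed) = 400/1200 = 0.33333
Overall risk P(Y=1) = π·p₁ + (1−π)·p₀ = 0.081×0.52487 + 0.919×0.33333 = 0.34885.
Under exogeneity, PAF = [P(Y=1) − p₀] / P(Y=1).
PAF = (0.34885 − 0.33333) / 0.34885 ≈ 0.0445

PAF ≈ 0.044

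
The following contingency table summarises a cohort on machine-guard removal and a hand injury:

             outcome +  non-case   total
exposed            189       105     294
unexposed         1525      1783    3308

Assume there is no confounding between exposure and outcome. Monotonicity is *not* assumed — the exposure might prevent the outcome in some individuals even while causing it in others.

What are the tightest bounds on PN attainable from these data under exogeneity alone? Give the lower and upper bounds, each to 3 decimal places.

0.283 ≤ PN ≤ 0.838

p₁ = P(outcome | exposed) = 189/294 = 0.64286
p₀ = P(outcome | unexposed) = 1525/3308 = 0.461
Under exogeneity alone the bounds on PN are max{0,(p₁−p₀)/p₁} ≤ PN ≤ min{1,(1−p₀)/p₁}.
  lower = (p₁ − p₀)/p₁ = 0.18185 / 0.64286 ≈ 0.2829
  upper = min{1, (1 − p₀)/p₁} = 0.539 / 0.64286 ≈ 0.8384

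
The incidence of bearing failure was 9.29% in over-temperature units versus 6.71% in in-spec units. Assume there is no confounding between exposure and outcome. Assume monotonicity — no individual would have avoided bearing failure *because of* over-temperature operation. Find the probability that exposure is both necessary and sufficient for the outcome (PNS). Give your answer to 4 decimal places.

p₁ = 0.0929, p₀ = 0.0671.
Under exogeneity and monotonicity, PNS = p₁ − p₀.
PNS = 0.0929 − 0.0671 = 0.0258

PNS ≈ 0.0258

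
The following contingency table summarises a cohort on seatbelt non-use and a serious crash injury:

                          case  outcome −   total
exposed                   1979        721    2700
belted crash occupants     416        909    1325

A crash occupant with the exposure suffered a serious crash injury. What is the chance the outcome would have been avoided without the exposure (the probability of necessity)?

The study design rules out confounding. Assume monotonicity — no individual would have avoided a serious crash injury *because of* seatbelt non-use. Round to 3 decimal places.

PN ≈ 0.572

p₁ = P(outcome | exposed) = 1979/2700 = 0.73296
p₀ = P(outcome | unexposed) = 416/1325 = 0.31396
Under exogeneity and monotonicity, PN = (p₁ − p₀)/p₁.
PN = (0.73296 − 0.31396) / 0.73296 ≈ 0.5717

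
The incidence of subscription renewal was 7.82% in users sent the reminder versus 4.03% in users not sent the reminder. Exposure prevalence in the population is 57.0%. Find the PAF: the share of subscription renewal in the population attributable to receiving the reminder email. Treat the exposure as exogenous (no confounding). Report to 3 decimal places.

PAF ≈ 0.349

p₁ = 0.0782, p₀ = 0.0403.
Overall risk P(Y=1) = π·p₁ + (1−π)·p₀ = 0.57×0.0782 + 0.43×0.0403 = 0.061903.
Under exogeneity, PAF = [P(Y=1) − p₀] / P(Y=1).
PAF = (0.061903 − 0.0403) / 0.061903 ≈ 0.3490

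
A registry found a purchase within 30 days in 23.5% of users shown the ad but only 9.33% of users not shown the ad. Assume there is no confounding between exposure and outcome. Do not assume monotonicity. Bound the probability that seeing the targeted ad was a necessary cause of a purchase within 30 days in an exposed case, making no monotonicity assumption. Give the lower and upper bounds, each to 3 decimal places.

p₁ = 0.235, p₀ = 0.0933.
Under exogeneity alone the bounds on PN are max{0,(p₁−p₀)/p₁} ≤ PN ≤ min{1,(1−p₀)/p₁}.
  lower = (p₁ − p₀)/p₁ = 0.1417 / 0.235 ≈ 0.6030
  upper = min{1, (1 − p₀)/p₁} = 0.9067 / 0.235 ≈ 3.8583 → capped at 1

0.603 ≤ PN ≤ 1.000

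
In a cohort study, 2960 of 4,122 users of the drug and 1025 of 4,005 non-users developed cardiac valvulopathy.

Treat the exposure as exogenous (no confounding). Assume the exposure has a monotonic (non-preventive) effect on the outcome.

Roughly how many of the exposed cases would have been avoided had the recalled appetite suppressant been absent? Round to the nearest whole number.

p₁ = P(outcome | exposed) = 2960/4122 = 0.7181
p₀ = P(outcome | unexposed) = 1025/4005 = 0.25593
PN = (p₁ − p₀)/p₁ = (0.7181 − 0.25593) / 0.7181 ≈ 0.64360.
Attributable cases ≈ PN × (exposed cases) = 0.64360 × 2960 ≈ 1905.06.

about 1905 cases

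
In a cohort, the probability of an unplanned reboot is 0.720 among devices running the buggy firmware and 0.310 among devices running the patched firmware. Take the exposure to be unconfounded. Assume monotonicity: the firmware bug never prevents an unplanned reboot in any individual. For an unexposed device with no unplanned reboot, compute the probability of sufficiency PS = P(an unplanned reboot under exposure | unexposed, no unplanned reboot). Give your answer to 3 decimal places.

PS ≈ 0.594

Let p₁ = 0.72, p₀ = 0.31.
Under exogeneity and monotonicity, PS = (p₁ − p₀) / (1 − p₀).
PS = (0.72 − 0.31) / (1 − 0.31) = 0.41 / 0.69 ≈ 0.5942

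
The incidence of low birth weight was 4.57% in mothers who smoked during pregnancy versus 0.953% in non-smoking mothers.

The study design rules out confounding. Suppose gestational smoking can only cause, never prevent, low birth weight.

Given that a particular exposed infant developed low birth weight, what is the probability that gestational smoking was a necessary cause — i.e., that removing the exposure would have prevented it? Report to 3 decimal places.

PN ≈ 0.791

p₁ = 0.0457, p₀ = 0.00953.
Under exogeneity and monotonicity, PN = (p₁ − p₀) / p₁.
PN = (0.0457 − 0.00953) / 0.0457 = 0.03617 / 0.0457 ≈ 0.7915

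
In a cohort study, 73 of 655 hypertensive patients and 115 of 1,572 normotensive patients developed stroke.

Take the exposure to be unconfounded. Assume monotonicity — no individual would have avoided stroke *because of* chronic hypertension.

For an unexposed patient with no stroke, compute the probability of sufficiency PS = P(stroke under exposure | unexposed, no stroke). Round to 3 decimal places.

PS ≈ 0.041

p₁ = P(outcome | exposed) = 73/655 = 0.11145
p₀ = P(outcome | unexposed) = 115/1572 = 0.073155
Under exogeneity and monotonicity, PS = (p₁ − p₀) / (1 − p₀).
PS = (0.11145 − 0.073155) / (1 − 0.073155) = 0.038295 / 0.92684 ≈ 0.0413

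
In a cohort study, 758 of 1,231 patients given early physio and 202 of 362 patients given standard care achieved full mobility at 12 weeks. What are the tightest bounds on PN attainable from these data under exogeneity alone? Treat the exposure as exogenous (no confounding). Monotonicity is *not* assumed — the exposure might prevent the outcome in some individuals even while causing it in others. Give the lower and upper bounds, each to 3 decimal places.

p₁ = P(outcome | exposed) = 758/1231 = 0.61576
p₀ = P(outcome | unexposed) = 202/362 = 0.55801
Under exogeneity alone the bounds on PN are max{0,(p₁−p₀)/p₁} ≤ PN ≤ min{1,(1−p₀)/p₁}.
  lower = (p₁ − p₀)/p₁ = 0.057748 / 0.61576 ≈ 0.0938
  upper = min{1, (1 − p₀)/p₁} = 0.44199 / 0.61576 ≈ 0.7178

0.094 ≤ PN ≤ 0.718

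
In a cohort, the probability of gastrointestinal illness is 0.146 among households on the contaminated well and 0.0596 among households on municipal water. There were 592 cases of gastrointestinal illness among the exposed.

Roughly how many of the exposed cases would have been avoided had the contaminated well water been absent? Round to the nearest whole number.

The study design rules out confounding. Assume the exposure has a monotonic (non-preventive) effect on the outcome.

Let p₁ = 0.146, p₀ = 0.0596.
PN = (p₁ − p₀)/p₁ = (0.146 − 0.0596) / 0.146 ≈ 0.59178.
Attributable cases ≈ PN × (exposed cases) = 0.59178 × 592 ≈ 350.33.

about 350 cases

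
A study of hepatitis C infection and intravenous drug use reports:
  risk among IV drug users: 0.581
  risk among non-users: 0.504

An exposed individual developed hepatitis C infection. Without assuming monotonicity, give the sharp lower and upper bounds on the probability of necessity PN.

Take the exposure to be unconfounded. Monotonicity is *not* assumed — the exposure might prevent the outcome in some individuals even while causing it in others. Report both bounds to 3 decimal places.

Let p₁ = 0.581, p₀ = 0.504.
Under exogeneity alone the bounds on PN are max{0,(p₁−p₀)/p₁} ≤ PN ≤ min{1,(1−p₀)/p₁}.
  lower = (p₁ − p₀)/p₁ = 0.077 / 0.581 ≈ 0.1325
  upper = min{1, (1 − p₀)/p₁} = 0.496 / 0.581 ≈ 0.8537

0.133 ≤ PN ≤ 0.854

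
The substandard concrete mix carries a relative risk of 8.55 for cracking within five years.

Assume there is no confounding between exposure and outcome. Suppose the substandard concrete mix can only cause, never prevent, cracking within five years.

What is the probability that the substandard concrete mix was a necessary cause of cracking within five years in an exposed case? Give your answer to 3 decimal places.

Under exogeneity and monotonicity, PN = (RR − 1) / RR = 1 − 1/RR.
PN = (8.55 − 1) / 8.55 = 7.55 / 8.55 ≈ 0.8830

PN ≈ 0.883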